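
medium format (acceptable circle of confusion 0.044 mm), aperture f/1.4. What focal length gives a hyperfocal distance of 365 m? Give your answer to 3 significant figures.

From H = f²/(N·c) + f, with f ≪ H: f ≈ √(H·N·c) = √(365000 × 1.4 × 0.044) = √22484 ≈ 149.9 mm.
The +f correction barely moves this — solving exactly, f² + N·c·f − N·c·H = 0 ⇒ f = (−N·c + √((N·c)² + 4·N·c·H))/2 = (−0.0616 + √89936)/2 ≈ 149.92 mm, so f ≈ 150 mm.

150 mm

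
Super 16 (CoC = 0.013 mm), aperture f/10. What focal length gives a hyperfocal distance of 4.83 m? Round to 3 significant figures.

From H = f²/(N·c) + f, with f ≪ H: f ≈ √(H·N·c) = √(4830 × 10 × 0.013) = √627.90 ≈ 25.06 mm.
Exact: f² + N·c·f − N·c·H = 0 ⇒ f = (−N·c + √((N·c)² + 4·N·c·H))/2 = (−0.13 + √2511.6)/2 ≈ 24.993 mm ≈ 25.0 mm.

25.0 mm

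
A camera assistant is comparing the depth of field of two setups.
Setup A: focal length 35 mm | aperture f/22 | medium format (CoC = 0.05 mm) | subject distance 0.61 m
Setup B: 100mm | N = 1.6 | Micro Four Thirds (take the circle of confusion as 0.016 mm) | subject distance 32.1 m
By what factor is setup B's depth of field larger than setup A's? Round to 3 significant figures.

Setup A: H = 35²/(22×0.05) + 35 ≈ 1148.6 mm; DoF = Df − Dn = 1261.18 − 402.29 ≈ 858.89 mm.
Setup B: H = 100²/(1.6×0.016) + 100 ≈ 390725.0 mm; DoF = Df − Dn = 34964.3 − 29669.5 ≈ 5294.8 mm.
Ratio = 5294.8 / 858.89 ≈ 6.16.

6.16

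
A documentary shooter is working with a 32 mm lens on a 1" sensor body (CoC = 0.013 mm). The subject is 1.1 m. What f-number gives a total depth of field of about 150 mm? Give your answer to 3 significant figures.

f/5.01

Write h = H − f = f²/(N·c). The thin-lens limits are Dn = s·h/(h + (s−f)) and Df = s·h/(h − (s−f)), so DoF = Df − Dn = 2·s·(s−f)·h / (h² − (s−f)²).
That is a quadratic in h: DoF·h² − 2·s·(s−f)·h − DoF·(s−f)² = 0 ⇒ h = (s−f)·(s + √(s² + DoF²)) / DoF = 1068 × (1100 + √(1100² + 150²)) / 150 = 1068 × (1100 + 1110.18) / 150 ≈ 15736 mm.
Then N = f²/(c·h) = 32² / (0.013 × 15736) = 1024 / 204.57 ≈ 5.01.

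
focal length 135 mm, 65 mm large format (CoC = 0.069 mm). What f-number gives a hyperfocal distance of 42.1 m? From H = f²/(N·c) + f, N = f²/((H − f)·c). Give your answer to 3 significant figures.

f/6.29

Rearrange H = f²/(N·c) + f for N: N = f² / ((H − f)·c).
N = 135² / ((42100 − 135) × 0.069) = 18225 / 2896 ≈ 6.29.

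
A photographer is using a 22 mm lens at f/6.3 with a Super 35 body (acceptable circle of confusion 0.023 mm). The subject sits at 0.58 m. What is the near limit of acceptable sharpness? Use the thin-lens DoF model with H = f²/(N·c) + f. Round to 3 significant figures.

Hyperfocal distance H = f²/(N·c) + f = 22²/(6.3 × 0.023) + 22 = 484/0.1449 + 22 ≈ 3362.2 mm ≈ 3.362 m.
Near limit Dn = s·(H − f)/(H + s − 2f) = 580 × (3362.2 − 22) / (3362.2 + 580 − 2 × 22) = 580 × 3340.2 / 3898.2 ≈ 496.98 mm.

497 mm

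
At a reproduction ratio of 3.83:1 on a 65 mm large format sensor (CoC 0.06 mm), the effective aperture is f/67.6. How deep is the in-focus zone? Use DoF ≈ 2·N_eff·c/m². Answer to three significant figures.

At magnification m, DoF ≈ 2·N_eff·c/m² = 2 × 67.6 × 0.06 / 3.83² = 8.112 / 14.67 ≈ 0.553 mm.

0.553 mm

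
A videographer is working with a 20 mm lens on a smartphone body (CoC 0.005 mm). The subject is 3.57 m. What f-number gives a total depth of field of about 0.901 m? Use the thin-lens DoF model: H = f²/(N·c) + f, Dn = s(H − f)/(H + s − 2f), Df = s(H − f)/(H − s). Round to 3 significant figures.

Write h = H − f = f²/(N·c). The thin-lens limits are Dn = s·h/(h + (s−f)) and Df = s·h/(h − (s−f)), so DoF = Df − Dn = 2·s·(s−f)·h / (h² − (s−f)²).
That is a quadratic in h: DoF·h² − 2·s·(s−f)·h − DoF·(s−f)² = 0 ⇒ h = (s−f)·(s + √(s² + DoF²)) / DoF = 3550 × (3570 + √(3570² + 901²)) / 901 = 3550 × (3570 + 3681.94) / 901 ≈ 28573 mm.
Then N = f²/(c·h) = 20² / (0.005 × 28573) = 400 / 142.87 ≈ 2.80.

f/2.80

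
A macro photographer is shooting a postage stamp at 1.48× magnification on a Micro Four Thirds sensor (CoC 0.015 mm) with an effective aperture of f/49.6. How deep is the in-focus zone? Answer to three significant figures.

0.679 mm

At magnification m, DoF ≈ 2·N_eff·c/m² = 2 × 49.6 × 0.015 / 1.48² = 1.488 / 2.19 ≈ 0.679 mm.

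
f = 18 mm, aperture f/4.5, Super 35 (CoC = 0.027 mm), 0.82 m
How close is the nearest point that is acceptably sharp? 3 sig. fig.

Hyperfocal distance H = f²/(N·c) + f = 18²/(4.5 × 0.027) + 18 = 324/0.1215 + 18 ≈ 2684.7 mm ≈ 2.685 m.
Near limit Dn = s·(H − f)/(H + s − 2f) = 820 × (2684.7 − 18) / (2684.7 + 820 − 2 × 18) = 820 × 2666.7 / 3468.7 ≈ 630.41 mm ≈ 0.630 m.

0.630 m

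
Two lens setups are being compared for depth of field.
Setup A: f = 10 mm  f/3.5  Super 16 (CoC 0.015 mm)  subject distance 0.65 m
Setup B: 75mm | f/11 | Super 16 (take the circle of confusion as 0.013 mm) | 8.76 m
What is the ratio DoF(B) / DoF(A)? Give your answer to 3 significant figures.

Setup A: H = 10²/(3.5×0.015) + 10 ≈ 1914.8 mm; DoF = Df − Dn = 978.92 − 486.53 ≈ 492.39 mm.
Setup B: H = 75²/(11×0.013) + 75 ≈ 39410.7 mm; DoF = Df − Dn = 11242.2 − 7175.7 ≈ 4066.5 mm.
Ratio = 4066.5 / 492.39 ≈ 8.26.

8.26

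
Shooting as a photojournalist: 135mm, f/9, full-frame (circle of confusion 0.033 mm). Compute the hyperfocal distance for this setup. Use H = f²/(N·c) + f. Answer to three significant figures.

Hyperfocal distance H = f²/(N·c) + f = 135²/(9 × 0.033) + 135 = 18225/0.297 + 135 ≈ 61498.6 mm ≈ 61.5 m.

61.5 m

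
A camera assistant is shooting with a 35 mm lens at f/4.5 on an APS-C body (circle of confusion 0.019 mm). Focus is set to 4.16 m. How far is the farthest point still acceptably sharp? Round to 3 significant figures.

5.84 m

Hyperfocal distance H = f²/(N·c) + f = 35²/(4.5 × 0.019) + 35 = 1225/0.0855 + 35 ≈ 14362.5 mm ≈ 14.36 m.
Far limit Df = s·(H − f)/(H − s) = 4160 × (14362.5 − 35) / (14362.5 − 4160) = 4160 × 14327.5 / 10202.5 ≈ 5841.9 mm ≈ 5.84 m.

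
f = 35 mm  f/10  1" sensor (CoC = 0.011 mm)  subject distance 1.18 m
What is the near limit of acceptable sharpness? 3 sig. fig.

Hyperfocal distance H = f²/(N·c) + f = 35²/(10 × 0.011) + 35 = 1225/0.11 + 35 ≈ 11171.4 mm ≈ 11.17 m.
Near limit Dn = s·(H − f)/(H + s − 2f) = 1180 × (11171.4 − 35) / (11171.4 + 1180 − 2 × 35) = 1180 × 11136.4 / 12281.4 ≈ 1070.0 mm ≈ 1.07 m.

1.07 m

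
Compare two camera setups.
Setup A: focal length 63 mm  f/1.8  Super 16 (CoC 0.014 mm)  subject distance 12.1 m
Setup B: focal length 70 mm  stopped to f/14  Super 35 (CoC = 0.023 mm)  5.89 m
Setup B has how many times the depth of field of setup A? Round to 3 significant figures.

Setup A: H = 63²/(1.8×0.014) + 63 ≈ 157563.0 mm; DoF = Df − Dn = 13101.3 − 11240.9 ≈ 1860.4 mm.
Setup B: H = 70²/(14×0.023) + 70 ≈ 15287.4 mm; DoF = Df − Dn = 9537.8 − 4260.5 ≈ 5277.3 mm.
Ratio = 5277.3 / 1860.4 ≈ 2.84.

2.84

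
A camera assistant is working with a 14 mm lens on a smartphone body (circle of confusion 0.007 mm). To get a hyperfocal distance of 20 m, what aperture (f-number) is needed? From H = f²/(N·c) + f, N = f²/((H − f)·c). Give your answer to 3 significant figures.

Rearrange H = f²/(N·c) + f for N: N = f² / ((H − f)·c).
N = 14² / ((20000 − 14) × 0.007) = 196 / 139.9 ≈ 1.40.

f/1.40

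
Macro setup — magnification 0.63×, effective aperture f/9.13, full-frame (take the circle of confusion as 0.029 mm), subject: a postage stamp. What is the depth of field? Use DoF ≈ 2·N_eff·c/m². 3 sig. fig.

At magnification m, DoF ≈ 2·N_eff·c/m² = 2 × 9.13 × 0.029 / 0.63² = 0.5295 / 0.3969 ≈ 1.33 mm.

1.33 mm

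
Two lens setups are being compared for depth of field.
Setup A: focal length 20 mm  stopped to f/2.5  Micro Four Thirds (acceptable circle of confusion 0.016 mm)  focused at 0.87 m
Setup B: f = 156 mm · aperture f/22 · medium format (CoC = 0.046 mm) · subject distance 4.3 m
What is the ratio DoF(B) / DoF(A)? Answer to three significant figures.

Setup A: H = 20²/(2.5×0.016) + 20 ≈ 10020.0 mm; DoF = Df − Dn = 950.82 − 801.84 ≈ 148.98 mm.
Setup B: H = 156²/(22×0.046) + 156 ≈ 24203.4 mm; DoF = Df − Dn = 5195.3 − 3667.9 ≈ 1527.4 mm.
Ratio = 1527.4 / 148.98 ≈ 10.3.

10.3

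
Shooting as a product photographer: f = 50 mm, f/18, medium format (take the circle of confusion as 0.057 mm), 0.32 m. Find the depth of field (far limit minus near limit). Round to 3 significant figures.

Hyperfocal distance H = f²/(N·c) + f = 50²/(18 × 0.057) + 50 = 2500/1.026 + 50 ≈ 2486.6 mm ≈ 2.487 m.
Near limit Dn = s·(H − f)/(H + s − 2f) = 320 × (2486.6 − 50) / (2486.6 + 320 − 2 × 50) = 320 × 2436.6 / 2706.6 ≈ 288.079 mm.
Far limit Df = s·(H − f)/(H − s) = 320 × (2486.6 − 50) / (2486.6 − 320) = 320 × 2436.6 / 2166.6 ≈ 359.877 mm.
Depth of field = Df − Dn = 359.877 − 288.079 ≈ 71.798 mm.

71.8 mm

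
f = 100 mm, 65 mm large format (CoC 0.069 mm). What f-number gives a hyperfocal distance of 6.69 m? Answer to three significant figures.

Rearrange H = f²/(N·c) + f for N: N = f² / ((H − f)·c).
N = 100² / ((6690 − 100) × 0.069) = 10000 / 454.7 ≈ 22.

f/22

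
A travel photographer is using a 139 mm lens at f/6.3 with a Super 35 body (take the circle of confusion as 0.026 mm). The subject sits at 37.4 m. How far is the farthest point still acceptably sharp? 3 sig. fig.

Hyperfocal distance H = f²/(N·c) + f = 139²/(6.3 × 0.026) + 139 = 19321/0.1638 + 139 ≈ 118093.8 mm ≈ 118.1 m.
Far limit Df = s·(H − f)/(H − s) = 37400 × (118093.8 − 139) / (118093.8 − 37400) = 37400 × 117954.8 / 80693.8 ≈ 54670 mm ≈ 54.7 m.

54.7 m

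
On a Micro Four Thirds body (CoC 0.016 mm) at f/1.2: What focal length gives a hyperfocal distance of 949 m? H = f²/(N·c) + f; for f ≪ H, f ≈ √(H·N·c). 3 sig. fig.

From H = f²/(N·c) + f, with f ≪ H: f ≈ √(H·N·c) = √(949000 × 1.2 × 0.016) = √18221 ≈ 135.0 mm.
The +f correction barely moves this — solving exactly, f² + N·c·f − N·c·H = 0 ⇒ f = (−N·c + √((N·c)² + 4·N·c·H))/2 = (−0.0192 + √72883)/2 ≈ 134.97 mm, so f ≈ 135 mm.

135 mm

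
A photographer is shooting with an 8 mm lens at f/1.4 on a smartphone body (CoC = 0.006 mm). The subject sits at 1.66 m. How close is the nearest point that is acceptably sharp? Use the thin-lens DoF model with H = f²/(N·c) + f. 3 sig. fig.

1.36 m

Hyperfocal distance H = f²/(N·c) + f = 8²/(1.4 × 0.006) + 8 = 64/0.0084 + 8 ≈ 7627.0 mm ≈ 7.627 m.
Near limit Dn = s·(H − f)/(H + s − 2f) = 1660 × (7627.0 − 8) / (7627.0 + 1660 − 2 × 8) = 1660 × 7619.0 / 9271.0 ≈ 1364.2 mm ≈ 1.36 m.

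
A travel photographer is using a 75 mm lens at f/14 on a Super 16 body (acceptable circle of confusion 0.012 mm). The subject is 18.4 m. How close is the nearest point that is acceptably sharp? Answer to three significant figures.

11.9 m

Hyperfocal distance H = f²/(N·c) + f = 75²/(14 × 0.012) + 75 = 5625/0.168 + 75 ≈ 33557.1 mm ≈ 33.56 m.
Near limit Dn = s·(H − f)/(H + s − 2f) = 18400 × (33557.1 − 75) / (33557.1 + 18400 − 2 × 75) = 18400 × 33482.1 / 51807.1 ≈ 11892 mm ≈ 11.9 m.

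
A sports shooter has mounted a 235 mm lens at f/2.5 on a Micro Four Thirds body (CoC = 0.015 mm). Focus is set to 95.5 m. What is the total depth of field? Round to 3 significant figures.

Hyperfocal distance H = f²/(N·c) + f = 235²/(2.5 × 0.015) + 235 = 55225/0.0375 + 235 ≈ 1472901.7 mm ≈ 1473 m.
Near limit Dn = s·(H − f)/(H + s − 2f) = 95500 × (1472901.7 − 235) / (1472901.7 + 95500 − 2 × 235) = 95500 × 1472666.7 / 1567931.7 ≈ 89698 mm.
Far limit Df = s·(H − f)/(H − s) = 95500 × (1472901.7 − 235) / (1472901.7 − 95500) = 95500 × 1472666.7 / 1377401.7 ≈ 102105 mm.
Depth of field = Df − Dn = 102105 − 89698 ≈ 12407 mm ≈ 12.4 m.

12.4 m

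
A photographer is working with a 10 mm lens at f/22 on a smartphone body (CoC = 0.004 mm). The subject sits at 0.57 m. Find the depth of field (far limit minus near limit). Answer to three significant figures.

Hyperfocal distance H = f²/(N·c) + f = 10²/(22 × 0.004) + 10 = 100/0.088 + 10 ≈ 1146.4 mm ≈ 1.146 m.
Near limit Dn = s·(H − f)/(H + s − 2f) = 570 × (1146.4 − 10) / (1146.4 + 570 − 2 × 10) = 570 × 1136.4 / 1696.4 ≈ 381.83 mm.
Far limit Df = s·(H − f)/(H − s) = 570 × (1146.4 − 10) / (1146.4 − 570) = 570 × 1136.4 / 576.4 ≈ 1123.82 mm.
Depth of field = Df − Dn = 1123.82 − 381.83 ≈ 741.99 mm ≈ 0.742 m.

0.742 m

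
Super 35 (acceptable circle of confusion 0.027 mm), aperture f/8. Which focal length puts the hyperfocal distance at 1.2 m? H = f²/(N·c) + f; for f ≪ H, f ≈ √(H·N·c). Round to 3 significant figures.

From H = f²/(N·c) + f, with f ≪ H: f ≈ √(H·N·c) = √(1200 × 8 × 0.027) = √259.20 ≈ 16.10 mm.
Exact: f² + N·c·f − N·c·H = 0 ⇒ f = (−N·c + √((N·c)² + 4·N·c·H))/2 = (−0.216 + √1036.8)/2 ≈ 15.992 mm ≈ 16.0 mm.

16.0 mm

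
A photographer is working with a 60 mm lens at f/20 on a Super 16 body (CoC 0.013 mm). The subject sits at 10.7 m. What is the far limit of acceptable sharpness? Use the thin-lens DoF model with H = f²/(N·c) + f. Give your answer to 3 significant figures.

Hyperfocal distance H = f²/(N·c) + f = 60²/(20 × 0.013) + 60 = 3600/0.26 + 60 ≈ 13906.2 mm ≈ 13.91 m.
Far limit Df = s·(H − f)/(H − s) = 10700 × (13906.2 − 60) / (13906.2 − 10700) = 10700 × 13846.2 / 3206.2 ≈ 46209 mm ≈ 46.2 m.

46.2 m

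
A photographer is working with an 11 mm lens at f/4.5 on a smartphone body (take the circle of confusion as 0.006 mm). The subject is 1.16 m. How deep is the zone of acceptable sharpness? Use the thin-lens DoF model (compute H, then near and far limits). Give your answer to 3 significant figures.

Hyperfocal distance H = f²/(N·c) + f = 11²/(4.5 × 0.006) + 11 = 121/0.027 + 11 ≈ 4492.5 mm ≈ 4.492 m.
Near limit Dn = s·(H − f)/(H + s − 2f) = 1160 × (4492.5 − 11) / (4492.5 + 1160 − 2 × 11) = 1160 × 4481.5 / 5630.5 ≈ 923.28 mm.
Far limit Df = s·(H − f)/(H − s) = 1160 × (4492.5 − 11) / (4492.5 − 1160) = 1160 × 4481.5 / 3332.5 ≈ 1559.95 mm.
Depth of field = Df − Dn = 1559.95 − 923.28 ≈ 636.67 mm ≈ 0.637 m.

0.637 m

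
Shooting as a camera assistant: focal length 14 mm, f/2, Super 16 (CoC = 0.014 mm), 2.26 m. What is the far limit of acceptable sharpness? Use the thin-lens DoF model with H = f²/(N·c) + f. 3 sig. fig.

3.33 m

Hyperfocal distance H = f²/(N·c) + f = 14²/(2 × 0.014) + 14 = 196/0.028 + 14 ≈ 7014.0 mm ≈ 7.014 m.
Far limit Df = s·(H − f)/(H − s) = 2260 × (7014.0 − 14) / (7014.0 − 2260) = 2260 × 7000.0 / 4754.0 ≈ 3327.7 mm ≈ 3.33 m.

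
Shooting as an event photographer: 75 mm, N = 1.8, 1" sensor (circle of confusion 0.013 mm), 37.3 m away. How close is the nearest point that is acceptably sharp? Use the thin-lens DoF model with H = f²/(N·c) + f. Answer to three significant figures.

Hyperfocal distance H = f²/(N·c) + f = 75²/(1.8 × 0.013) + 75 = 5625/0.0234 + 75 ≈ 240459.6 mm ≈ 240.5 m.
Near limit Dn = s·(H − f)/(H + s − 2f) = 37300 × (240459.6 − 75) / (240459.6 + 37300 − 2 × 75) = 37300 × 240384.6 / 277609.6 ≈ 32298 mm ≈ 32.3 m.

32.3 m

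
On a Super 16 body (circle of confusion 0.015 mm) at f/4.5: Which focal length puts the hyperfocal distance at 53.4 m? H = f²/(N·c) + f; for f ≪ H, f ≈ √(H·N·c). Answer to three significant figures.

From H = f²/(N·c) + f, with f ≪ H: f ≈ √(H·N·c) = √(53400 × 4.5 × 0.015) = √3604.5 ≈ 60.04 mm.
The +f correction barely moves this — solving exactly, f² + N·c·f − N·c·H = 0 ⇒ f = (−N·c + √((N·c)² + 4·N·c·H))/2 = (−0.0675 + √14418)/2 ≈ 60.004 mm, so f ≈ 60.0 mm.

60.0 mm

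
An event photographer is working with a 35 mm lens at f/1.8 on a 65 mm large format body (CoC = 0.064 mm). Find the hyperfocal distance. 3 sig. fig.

10.7 m

Hyperfocal distance H = f²/(N·c) + f = 35²/(1.8 × 0.064) + 35 = 1225/0.1152 + 35 ≈ 10668.7 mm ≈ 10.7 m.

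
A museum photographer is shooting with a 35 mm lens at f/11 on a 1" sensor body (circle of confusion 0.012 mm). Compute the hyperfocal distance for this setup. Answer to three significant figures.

9.32 m

Hyperfocal distance H = f²/(N·c) + f = 35²/(11 × 0.012) + 35 = 1225/0.132 + 35 ≈ 9315.3 mm ≈ 9.32 m.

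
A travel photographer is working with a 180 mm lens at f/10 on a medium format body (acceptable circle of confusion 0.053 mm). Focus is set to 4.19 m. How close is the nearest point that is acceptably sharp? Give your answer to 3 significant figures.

Hyperfocal distance H = f²/(N·c) + f = 180²/(10 × 0.053) + 180 = 32400/0.53 + 180 ≈ 61312.1 mm ≈ 61.31 m.
Near limit Dn = s·(H − f)/(H + s − 2f) = 4190 × (61312.1 − 180) / (61312.1 + 4190 − 2 × 180) = 4190 × 61132.1 / 65142.1 ≈ 3932.1 mm ≈ 3.93 m.

3.93 m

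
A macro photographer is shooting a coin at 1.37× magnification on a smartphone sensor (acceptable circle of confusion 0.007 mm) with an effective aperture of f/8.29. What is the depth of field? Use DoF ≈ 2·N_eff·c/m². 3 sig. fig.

0.0618 mm

At magnification m, DoF ≈ 2·N_eff·c/m² = 2 × 8.29 × 0.007 / 1.37² = 0.1161 / 1.877 ≈ 0.0618 mm.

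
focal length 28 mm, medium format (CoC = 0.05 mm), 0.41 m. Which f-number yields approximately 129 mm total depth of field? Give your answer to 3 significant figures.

Write h = H − f = f²/(N·c). The thin-lens limits are Dn = s·h/(h + (s−f)) and Df = s·h/(h − (s−f)), so DoF = Df − Dn = 2·s·(s−f)·h / (h² − (s−f)²).
That is a quadratic in h: DoF·h² − 2·s·(s−f)·h − DoF·(s−f)² = 0 ⇒ h = (s−f)·(s + √(s² + DoF²)) / DoF = 382 × (410 + √(410² + 129²)) / 129 = 382 × (410 + 429.815) / 129 ≈ 2486.9 mm.
Then N = f²/(c·h) = 28² / (0.05 × 2486.9) = 784 / 124.34 ≈ 6.31.

f/6.31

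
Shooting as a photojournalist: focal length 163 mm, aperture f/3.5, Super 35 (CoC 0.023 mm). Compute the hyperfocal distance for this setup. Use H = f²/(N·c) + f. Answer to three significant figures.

Hyperfocal distance H = f²/(N·c) + f = 163²/(3.5 × 0.023) + 163 = 26569/0.0805 + 163 ≈ 330212.7 mm ≈ 330 m.

330 m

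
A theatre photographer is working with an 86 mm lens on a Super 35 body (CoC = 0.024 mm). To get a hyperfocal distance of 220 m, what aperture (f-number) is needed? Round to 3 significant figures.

f/1.40

Rearrange H = f²/(N·c) + f for N: N = f² / ((H − f)·c).
N = 86² / ((220000 − 86) × 0.024) = 7396 / 5278 ≈ 1.40.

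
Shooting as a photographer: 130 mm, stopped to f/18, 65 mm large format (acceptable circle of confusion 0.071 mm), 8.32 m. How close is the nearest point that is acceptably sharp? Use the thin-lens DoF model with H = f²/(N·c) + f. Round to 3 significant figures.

Hyperfocal distance H = f²/(N·c) + f = 130²/(18 × 0.071) + 130 = 16900/1.278 + 130 ≈ 13353.8 mm ≈ 13.35 m.
Near limit Dn = s·(H − f)/(H + s − 2f) = 8320 × (13353.8 − 130) / (13353.8 + 8320 − 2 × 130) = 8320 × 13223.8 / 21413.8 ≈ 5137.9 mm ≈ 5.14 m.

5.14 m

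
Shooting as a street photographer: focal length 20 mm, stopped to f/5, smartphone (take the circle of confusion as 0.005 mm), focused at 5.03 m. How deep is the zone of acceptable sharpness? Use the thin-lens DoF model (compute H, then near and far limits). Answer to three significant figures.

Hyperfocal distance H = f²/(N·c) + f = 20²/(5 × 0.005) + 20 = 400/0.025 + 20 ≈ 16020.0 mm ≈ 16.02 m.
Near limit Dn = s·(H − f)/(H + s − 2f) = 5030 × (16020.0 − 20) / (16020.0 + 5030 − 2 × 20) = 5030 × 16000.0 / 21010.0 ≈ 3830.6 mm.
Far limit Df = s·(H − f)/(H − s) = 5030 × (16020.0 − 20) / (16020.0 − 5030) = 5030 × 16000.0 / 10990.0 ≈ 7323.0 mm.
Depth of field = Df − Dn = 7323.0 − 3830.6 ≈ 3492.4 mm ≈ 3.49 m.

3.49 m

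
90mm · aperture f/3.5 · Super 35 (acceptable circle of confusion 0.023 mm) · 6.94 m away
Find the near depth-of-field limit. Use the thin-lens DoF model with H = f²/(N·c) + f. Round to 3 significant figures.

6.50 m

Hyperfocal distance H = f²/(N·c) + f = 90²/(3.5 × 0.023) + 90 = 8100/0.0805 + 90 ≈ 100711.1 mm ≈ 100.7 m.
Near limit Dn = s·(H − f)/(H + s − 2f) = 6940 × (100711.1 − 90) / (100711.1 + 6940 − 2 × 90) = 6940 × 100621.1 / 107471.1 ≈ 6497.7 mm ≈ 6.50 m.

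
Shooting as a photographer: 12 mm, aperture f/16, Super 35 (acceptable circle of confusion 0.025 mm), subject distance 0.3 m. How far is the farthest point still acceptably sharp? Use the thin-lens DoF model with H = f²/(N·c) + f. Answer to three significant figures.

Hyperfocal distance H = f²/(N·c) + f = 12²/(16 × 0.025) + 12 = 144/0.4 + 12 ≈ 372.0 mm ≈ 0.372 m.
Far limit Df = s·(H − f)/(H − s) = 300 × (372.0 − 12) / (372.0 − 300) = 300 × 360.0 / 72.0 ≈ 1500.0 mm ≈ 1.50 m.

1.50 m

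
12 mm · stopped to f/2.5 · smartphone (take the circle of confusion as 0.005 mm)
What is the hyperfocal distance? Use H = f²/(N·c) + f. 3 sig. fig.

Hyperfocal distance H = f²/(N·c) + f = 12²/(2.5 × 0.005) + 12 = 144/0.0125 + 12 ≈ 11532.0 mm ≈ 11.5 m.

11.5 m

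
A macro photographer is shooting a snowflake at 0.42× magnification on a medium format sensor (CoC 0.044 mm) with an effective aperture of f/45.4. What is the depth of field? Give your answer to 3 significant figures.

At magnification m, DoF ≈ 2·N_eff·c/m² = 2 × 45.4 × 0.044 / 0.42² = 3.995 / 0.1764 ≈ 22.6 mm.

22.6 mm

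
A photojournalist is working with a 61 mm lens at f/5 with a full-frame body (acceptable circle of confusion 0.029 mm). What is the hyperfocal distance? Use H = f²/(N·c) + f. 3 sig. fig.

Hyperfocal distance H = f²/(N·c) + f = 61²/(5 × 0.029) + 61 = 3721/0.145 + 61 ≈ 25723.1 mm ≈ 25.7 m.

25.7 m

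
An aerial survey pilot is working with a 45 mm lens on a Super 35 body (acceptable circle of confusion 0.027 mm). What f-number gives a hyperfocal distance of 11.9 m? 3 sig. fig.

f/6.33

Rearrange H = f²/(N·c) + f for N: N = f² / ((H − f)·c).
N = 45² / ((11900 − 45) × 0.027) = 2025 / 320.1 ≈ 6.33.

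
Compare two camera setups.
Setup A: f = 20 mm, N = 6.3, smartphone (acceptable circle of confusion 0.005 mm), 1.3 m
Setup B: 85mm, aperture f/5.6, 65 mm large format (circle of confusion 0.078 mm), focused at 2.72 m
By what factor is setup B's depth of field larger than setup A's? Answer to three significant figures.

Setup A: H = 20²/(6.3×0.005) + 20 ≈ 12718.4 mm; DoF = Df − Dn = 1445.73 − 1180.96 ≈ 264.77 mm.
Setup B: H = 85²/(5.6×0.078) + 85 ≈ 16625.8 mm; DoF = Df − Dn = 3235.41 − 2346.24 ≈ 889.17 mm.
Ratio = 889.17 / 264.77 ≈ 3.36.

3.36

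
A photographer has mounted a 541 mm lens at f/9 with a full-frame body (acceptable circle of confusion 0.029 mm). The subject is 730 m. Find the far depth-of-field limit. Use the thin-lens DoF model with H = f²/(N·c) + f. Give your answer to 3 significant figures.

2090 m

Hyperfocal distance H = f²/(N·c) + f = 541²/(9 × 0.029) + 541 = 292681/0.261 + 541 ≈ 1121924.1 mm ≈ 1122 m.
Far limit Df = s·(H − f)/(H − s) = 730000 × (1121924.1 − 541) / (1121924.1 − 730000) = 730000 × 1121383.1 / 391924.1 ≈ 2088694 mm ≈ 2090 m.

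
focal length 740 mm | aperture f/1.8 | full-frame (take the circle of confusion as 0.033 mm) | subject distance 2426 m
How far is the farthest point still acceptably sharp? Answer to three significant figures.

3290 m

Hyperfocal distance H = f²/(N·c) + f = 740²/(1.8 × 0.033) + 740 = 547600/0.0594 + 740 ≈ 9219595.2 mm ≈ 9220 m.
Far limit Df = s·(H − f)/(H − s) = 2426000 × (9219595.2 − 740) / (9219595.2 − 2426000) = 2426000 × 9218855.2 / 6793595.2 ≈ 3292063 mm ≈ 3290 m.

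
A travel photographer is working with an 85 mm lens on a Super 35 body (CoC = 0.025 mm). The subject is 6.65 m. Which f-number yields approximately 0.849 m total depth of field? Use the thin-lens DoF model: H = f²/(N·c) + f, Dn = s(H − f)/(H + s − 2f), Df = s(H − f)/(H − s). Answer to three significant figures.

Write h = H − f = f²/(N·c). The thin-lens limits are Dn = s·h/(h + (s−f)) and Df = s·h/(h − (s−f)), so DoF = Df − Dn = 2·s·(s−f)·h / (h² − (s−f)²).
That is a quadratic in h: DoF·h² − 2·s·(s−f)·h − DoF·(s−f)² = 0 ⇒ h = (s−f)·(s + √(s² + DoF²)) / DoF = 6565 × (6650 + √(6650² + 849²)) / 849 = 6565 × (6650 + 6703.98) / 849 ≈ 103261 mm.
Then N = f²/(c·h) = 85² / (0.025 × 103261) = 7225 / 2581.5 ≈ 2.80.

f/2.80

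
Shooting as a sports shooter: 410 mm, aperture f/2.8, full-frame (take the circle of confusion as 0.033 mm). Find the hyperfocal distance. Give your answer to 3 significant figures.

1820 m

Hyperfocal distance H = f²/(N·c) + f = 410²/(2.8 × 0.033) + 410 = 168100/0.0924 + 410 ≈ 1819674.1 mm ≈ 1820 m.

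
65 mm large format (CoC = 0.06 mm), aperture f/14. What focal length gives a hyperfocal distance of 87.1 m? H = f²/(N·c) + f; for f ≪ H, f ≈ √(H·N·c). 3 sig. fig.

270 mm

From H = f²/(N·c) + f, with f ≪ H: f ≈ √(H·N·c) = √(87100 × 14 × 0.06) = √73164 ≈ 270.5 mm.
Exact: f² + N·c·f − N·c·H = 0 ⇒ f = (−N·c + √((N·c)² + 4·N·c·H))/2 = (−0.84 + √292657)/2 ≈ 270.07 mm ≈ 270 mm.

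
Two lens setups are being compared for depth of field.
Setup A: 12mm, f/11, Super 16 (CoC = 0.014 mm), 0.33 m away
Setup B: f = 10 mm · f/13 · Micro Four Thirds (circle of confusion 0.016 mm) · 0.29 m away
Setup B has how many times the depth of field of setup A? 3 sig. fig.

2.01

Setup A: H = 12²/(11×0.014) + 12 ≈ 947.1 mm; DoF = Df − Dn = 500.06 − 246.25 ≈ 253.81 mm.
Setup B: H = 10²/(13×0.016) + 10 ≈ 490.8 mm; DoF = Df − Dn = 694.44 − 183.27 ≈ 511.17 mm.
Ratio = 511.17 / 253.81 ≈ 2.01.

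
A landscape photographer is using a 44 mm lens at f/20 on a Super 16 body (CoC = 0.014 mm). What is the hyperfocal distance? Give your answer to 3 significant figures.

Hyperfocal distance H = f²/(N·c) + f = 44²/(20 × 0.014) + 44 = 1936/0.28 + 44 ≈ 6958.3 mm ≈ 6.96 m.

6.96 m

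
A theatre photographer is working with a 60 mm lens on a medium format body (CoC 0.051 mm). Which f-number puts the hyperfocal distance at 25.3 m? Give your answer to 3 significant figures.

f/2.80

Rearrange H = f²/(N·c) + f for N: N = f² / ((H − f)·c).
N = 60² / ((25300 − 60) × 0.051) = 3600 / 1287 ≈ 2.80.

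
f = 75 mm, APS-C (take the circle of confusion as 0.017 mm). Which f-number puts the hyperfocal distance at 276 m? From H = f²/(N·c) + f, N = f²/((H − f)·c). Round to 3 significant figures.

f/1.20

Rearrange H = f²/(N·c) + f for N: N = f² / ((H − f)·c).
N = 75² / ((276000 − 75) × 0.017) = 5625 / 4691 ≈ 1.20.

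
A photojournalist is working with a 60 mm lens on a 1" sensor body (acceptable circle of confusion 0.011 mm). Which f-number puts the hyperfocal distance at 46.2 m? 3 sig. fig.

Rearrange H = f²/(N·c) + f for N: N = f² / ((H − f)·c).
N = 60² / ((46200 − 60) × 0.011) = 3600 / 507.5 ≈ 7.09.

f/7.09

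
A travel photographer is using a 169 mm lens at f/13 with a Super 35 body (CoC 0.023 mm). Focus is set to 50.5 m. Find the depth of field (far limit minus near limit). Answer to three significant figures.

Hyperfocal distance H = f²/(N·c) + f = 169²/(13 × 0.023) + 169 = 28561/0.299 + 169 ≈ 95690.7 mm ≈ 95.69 m.
Near limit Dn = s·(H − f)/(H + s − 2f) = 50500 × (95690.7 − 169) / (95690.7 + 50500 − 2 × 169) = 50500 × 95521.7 / 145852.7 ≈ 33073 mm.
Far limit Df = s·(H − f)/(H − s) = 50500 × (95690.7 − 169) / (95690.7 − 50500) = 50500 × 95521.7 / 45190.7 ≈ 106744 mm.
Depth of field = Df − Dn = 106744 − 33073 ≈ 73671 mm ≈ 73.7 m.

73.7 m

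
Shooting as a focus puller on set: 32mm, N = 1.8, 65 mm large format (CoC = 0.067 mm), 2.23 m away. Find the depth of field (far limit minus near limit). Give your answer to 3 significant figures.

Hyperfocal distance H = f²/(N·c) + f = 32²/(1.8 × 0.067) + 32 = 1024/0.1206 + 32 ≈ 8522.9 mm ≈ 8.523 m.
Near limit Dn = s·(H − f)/(H + s − 2f) = 2230 × (8522.9 − 32) / (8522.9 + 2230 − 2 × 32) = 2230 × 8490.9 / 10688.9 ≈ 1771.4 mm.
Far limit Df = s·(H − f)/(H − s) = 2230 × (8522.9 − 32) / (8522.9 − 2230) = 2230 × 8490.9 / 6292.9 ≈ 3008.9 mm.
Depth of field = Df − Dn = 3008.9 − 1771.4 ≈ 1237.5 mm ≈ 1.24 m.

1.24 m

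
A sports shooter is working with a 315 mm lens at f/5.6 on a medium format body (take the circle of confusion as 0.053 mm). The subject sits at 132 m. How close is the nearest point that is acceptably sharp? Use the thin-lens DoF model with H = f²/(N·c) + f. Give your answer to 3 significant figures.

94.7 m

Hyperfocal distance H = f²/(N·c) + f = 315²/(5.6 × 0.053) + 315 = 99225/0.2968 + 315 ≈ 334631.0 mm ≈ 334.6 m.
Near limit Dn = s·(H − f)/(H + s − 2f) = 132000 × (334631.0 − 315) / (334631.0 + 132000 − 2 × 315) = 132000 × 334316.0 / 466001.0 ≈ 94699 mm ≈ 94.7 m.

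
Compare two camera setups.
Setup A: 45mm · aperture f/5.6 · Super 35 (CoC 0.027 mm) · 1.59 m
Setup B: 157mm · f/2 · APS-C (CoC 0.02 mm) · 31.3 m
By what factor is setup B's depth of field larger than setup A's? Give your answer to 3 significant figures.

Setup A: H = 45²/(5.6×0.027) + 45 ≈ 13437.9 mm; DoF = Df − Dn = 1797.34 − 1425.55 ≈ 371.79 mm.
Setup B: H = 157²/(2×0.02) + 157 ≈ 616382.0 mm; DoF = Df − Dn = 32966.1 − 29794.2 ≈ 3171.9 mm.
Ratio = 3171.9 / 371.79 ≈ 8.53.

8.53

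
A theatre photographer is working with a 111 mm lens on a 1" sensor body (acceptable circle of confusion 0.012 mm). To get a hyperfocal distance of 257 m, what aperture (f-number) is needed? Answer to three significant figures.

f/4

Rearrange H = f²/(N·c) + f for N: N = f² / ((H − f)·c).
N = 111² / ((257000 − 111) × 0.012) = 12321 / 3083 ≈ 4.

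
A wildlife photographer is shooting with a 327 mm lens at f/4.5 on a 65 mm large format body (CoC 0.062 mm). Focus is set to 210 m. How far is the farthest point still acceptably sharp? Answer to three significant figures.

Hyperfocal distance H = f²/(N·c) + f = 327²/(4.5 × 0.062) + 327 = 106929/0.279 + 327 ≈ 383585.1 mm ≈ 383.6 m.
Far limit Df = s·(H − f)/(H − s) = 210000 × (383585.1 − 327) / (383585.1 − 210000) = 210000 × 383258.1 / 173585.1 ≈ 463659 mm ≈ 464 m.

464 m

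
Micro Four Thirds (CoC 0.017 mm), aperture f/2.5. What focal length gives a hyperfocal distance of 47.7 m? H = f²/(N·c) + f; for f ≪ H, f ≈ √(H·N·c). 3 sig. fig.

45.0 mm

From H = f²/(N·c) + f, with f ≪ H: f ≈ √(H·N·c) = √(47700 × 2.5 × 0.017) = √2027.3 ≈ 45.02 mm.
The +f correction barely moves this — solving exactly, f² + N·c·f − N·c·H = 0 ⇒ f = (−N·c + √((N·c)² + 4·N·c·H))/2 = (−0.0425 + √8109.0)/2 ≈ 45.004 mm, so f ≈ 45.0 mm.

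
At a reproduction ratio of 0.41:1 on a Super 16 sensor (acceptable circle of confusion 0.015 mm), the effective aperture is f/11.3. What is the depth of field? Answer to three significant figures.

At magnification m, DoF ≈ 2·N_eff·c/m² = 2 × 11.3 × 0.015 / 0.41² = 0.339 / 0.1681 ≈ 2.02 mm.

2.02 mm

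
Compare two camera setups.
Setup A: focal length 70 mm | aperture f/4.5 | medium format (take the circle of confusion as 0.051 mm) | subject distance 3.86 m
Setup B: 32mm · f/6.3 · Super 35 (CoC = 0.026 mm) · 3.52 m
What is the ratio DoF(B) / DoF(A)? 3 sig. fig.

4.03

Setup A: H = 70²/(4.5×0.051) + 70 ≈ 21420.8 mm; DoF = Df − Dn = 4693.1 − 3278.1 ≈ 1415.0 mm.
Setup B: H = 32²/(6.3×0.026) + 32 ≈ 6283.5 mm; DoF = Df − Dn = 7962.8 − 2259.4 ≈ 5703.4 mm.
Ratio = 5703.4 / 1415.0 ≈ 4.03.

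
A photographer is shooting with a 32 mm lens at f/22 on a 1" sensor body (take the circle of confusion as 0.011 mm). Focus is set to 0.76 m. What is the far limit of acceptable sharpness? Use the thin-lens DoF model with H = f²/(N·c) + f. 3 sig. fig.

Hyperfocal distance H = f²/(N·c) + f = 32²/(22 × 0.011) + 32 = 1024/0.242 + 32 ≈ 4263.4 mm ≈ 4.263 m.
Far limit Df = s·(H − f)/(H − s) = 760 × (4263.4 − 32) / (4263.4 − 760) = 760 × 4231.4 / 3503.4 ≈ 917.93 mm ≈ 0.918 m.

0.918 m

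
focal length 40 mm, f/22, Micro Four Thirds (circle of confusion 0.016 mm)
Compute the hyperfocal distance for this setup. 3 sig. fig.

Hyperfocal distance H = f²/(N·c) + f = 40²/(22 × 0.016) + 40 = 1600/0.352 + 40 ≈ 4585.5 mm ≈ 4.59 m.

4.59 m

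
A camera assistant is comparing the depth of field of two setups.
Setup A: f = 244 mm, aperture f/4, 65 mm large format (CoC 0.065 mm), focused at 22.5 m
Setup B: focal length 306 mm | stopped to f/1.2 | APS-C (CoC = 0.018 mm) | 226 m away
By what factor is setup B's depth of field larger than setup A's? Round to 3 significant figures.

5.34

Setup A: H = 244²/(4×0.065) + 244 ≈ 229228.6 mm; DoF = Df − Dn = 24922.3 − 20506.9 ≈ 4415.4 mm.
Setup B: H = 306²/(1.2×0.018) + 306 ≈ 4335306.0 mm; DoF = Df − Dn = 238413 − 214816 ≈ 23597 mm.
Ratio = 23597 / 4415.4 ≈ 5.34.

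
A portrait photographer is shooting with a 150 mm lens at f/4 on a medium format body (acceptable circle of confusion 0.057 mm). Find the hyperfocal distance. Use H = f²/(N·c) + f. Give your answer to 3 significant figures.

Hyperfocal distance H = f²/(N·c) + f = 150²/(4 × 0.057) + 150 = 22500/0.228 + 150 ≈ 98834.2 mm ≈ 98.8 m.

98.8 m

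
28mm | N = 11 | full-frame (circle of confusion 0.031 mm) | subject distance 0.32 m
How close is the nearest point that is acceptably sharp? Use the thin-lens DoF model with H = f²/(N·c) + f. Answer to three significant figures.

Hyperfocal distance H = f²/(N·c) + f = 28²/(11 × 0.031) + 28 = 784/0.341 + 28 ≈ 2327.1 mm ≈ 2.327 m.
Near limit Dn = s·(H − f)/(H + s − 2f) = 320 × (2327.1 − 28) / (2327.1 + 320 − 2 × 28) = 320 × 2299.1 / 2591.1 ≈ 283.94 mm.

284 mm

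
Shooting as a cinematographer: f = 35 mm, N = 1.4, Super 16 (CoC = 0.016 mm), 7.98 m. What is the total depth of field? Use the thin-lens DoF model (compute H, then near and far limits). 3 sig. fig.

2.37 m

Hyperfocal distance H = f²/(N·c) + f = 35²/(1.4 × 0.016) + 35 = 1225/0.0224 + 35 ≈ 54722.5 mm ≈ 54.72 m.
Near limit Dn = s·(H − f)/(H + s − 2f) = 7980 × (54722.5 − 35) / (54722.5 + 7980 − 2 × 35) = 7980 × 54687.5 / 62632.5 ≈ 6967.7 mm.
Far limit Df = s·(H − f)/(H − s) = 7980 × (54722.5 − 35) / (54722.5 − 7980) = 7980 × 54687.5 / 46742.5 ≈ 9336.4 mm.
Depth of field = Df − Dn = 9336.4 − 6967.7 ≈ 2368.7 mm ≈ 2.37 m.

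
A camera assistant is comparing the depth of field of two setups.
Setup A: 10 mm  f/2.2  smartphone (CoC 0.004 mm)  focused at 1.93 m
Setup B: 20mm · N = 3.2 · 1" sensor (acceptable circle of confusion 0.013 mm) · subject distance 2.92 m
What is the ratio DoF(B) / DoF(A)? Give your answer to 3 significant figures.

Setup A: H = 10²/(2.2×0.004) + 10 ≈ 11373.6 mm; DoF = Df − Dn = 2322.39 − 1651.04 ≈ 671.35 mm.
Setup B: H = 20²/(3.2×0.013) + 20 ≈ 9635.4 mm; DoF = Df − Dn = 4181.0 − 2243.4 ≈ 1937.6 mm.
Ratio = 1937.6 / 671.35 ≈ 2.89.

2.89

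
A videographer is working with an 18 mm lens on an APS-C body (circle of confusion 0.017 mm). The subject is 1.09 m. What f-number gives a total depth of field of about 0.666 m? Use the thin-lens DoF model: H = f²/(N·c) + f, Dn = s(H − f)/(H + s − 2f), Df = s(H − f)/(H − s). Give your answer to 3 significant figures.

f/5

Write h = H − f = f²/(N·c). The thin-lens limits are Dn = s·h/(h + (s−f)) and Df = s·h/(h − (s−f)), so DoF = Df − Dn = 2·s·(s−f)·h / (h² − (s−f)²).
That is a quadratic in h: DoF·h² − 2·s·(s−f)·h − DoF·(s−f)² = 0 ⇒ h = (s−f)·(s + √(s² + DoF²)) / DoF = 1072 × (1090 + √(1090² + 666²)) / 666 = 1072 × (1090 + 1277.36) / 666 ≈ 3810.5 mm.
Then N = f²/(c·h) = 18² / (0.017 × 3810.5) = 324 / 64.779 ≈ 5.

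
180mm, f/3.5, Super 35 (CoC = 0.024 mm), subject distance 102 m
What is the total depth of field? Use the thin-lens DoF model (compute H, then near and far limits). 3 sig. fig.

Hyperfocal distance H = f²/(N·c) + f = 180²/(3.5 × 0.024) + 180 = 32400/0.084 + 180 ≈ 385894.3 mm ≈ 385.9 m.
Near limit Dn = s·(H − f)/(H + s − 2f) = 102000 × (385894.3 − 180) / (385894.3 + 102000 − 2 × 180) = 102000 × 385714.3 / 487534.3 ≈ 80698 mm.
Far limit Df = s·(H − f)/(H − s) = 102000 × (385894.3 − 180) / (385894.3 − 102000) = 102000 × 385714.3 / 283894.3 ≈ 138583 mm.
Depth of field = Df − Dn = 138583 − 80698 ≈ 57885 mm ≈ 57.9 m.

57.9 m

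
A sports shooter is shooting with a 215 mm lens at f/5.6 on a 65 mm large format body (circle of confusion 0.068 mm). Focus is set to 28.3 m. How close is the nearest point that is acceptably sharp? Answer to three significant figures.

23.0 m

Hyperfocal distance H = f²/(N·c) + f = 215²/(5.6 × 0.068) + 215 = 46225/0.3808 + 215 ≈ 121604.2 mm ≈ 121.6 m.
Near limit Dn = s·(H − f)/(H + s − 2f) = 28300 × (121604.2 − 215) / (121604.2 + 28300 − 2 × 215) = 28300 × 121389.2 / 149474.2 ≈ 22983 mm ≈ 23.0 m.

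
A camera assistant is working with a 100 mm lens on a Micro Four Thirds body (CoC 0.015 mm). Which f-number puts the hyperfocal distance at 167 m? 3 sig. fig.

f/3.99

Rearrange H = f²/(N·c) + f for N: N = f² / ((H − f)·c).
N = 100² / ((167000 − 100) × 0.015) = 10000 / 2504 ≈ 3.99.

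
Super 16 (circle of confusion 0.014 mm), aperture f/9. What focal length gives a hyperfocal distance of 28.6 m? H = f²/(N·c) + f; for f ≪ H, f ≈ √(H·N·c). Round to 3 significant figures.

60.0 mm

From H = f²/(N·c) + f, with f ≪ H: f ≈ √(H·N·c) = √(28600 × 9 × 0.014) = √3603.6 ≈ 60.03 mm.
The +f correction barely moves this — solving exactly, f² + N·c·f − N·c·H = 0 ⇒ f = (−N·c + √((N·c)² + 4·N·c·H))/2 = (−0.126 + √14414)/2 ≈ 59.967 mm, so f ≈ 60.0 mm.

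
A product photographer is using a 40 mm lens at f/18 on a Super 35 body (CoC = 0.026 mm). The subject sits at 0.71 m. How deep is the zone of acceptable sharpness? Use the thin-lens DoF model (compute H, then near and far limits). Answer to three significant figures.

Hyperfocal distance H = f²/(N·c) + f = 40²/(18 × 0.026) + 40 = 1600/0.468 + 40 ≈ 3458.8 mm ≈ 3.459 m.
Near limit Dn = s·(H − f)/(H + s − 2f) = 710 × (3458.8 − 40) / (3458.8 + 710 − 2 × 40) = 710 × 3418.8 / 4088.8 ≈ 593.66 mm.
Far limit Df = s·(H − f)/(H − s) = 710 × (3458.8 − 40) / (3458.8 − 710) = 710 × 3418.8 / 2748.8 ≈ 883.06 mm.
Depth of field = Df − Dn = 883.06 − 593.66 ≈ 289.40 mm.

289 mm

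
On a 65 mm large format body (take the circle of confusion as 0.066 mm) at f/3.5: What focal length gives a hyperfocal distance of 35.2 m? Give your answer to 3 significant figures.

From H = f²/(N·c) + f, with f ≪ H: f ≈ √(H·N·c) = √(35200 × 3.5 × 0.066) = √8131.2 ≈ 90.17 mm.
Exact: f² + N·c·f − N·c·H = 0 ⇒ f = (−N·c + √((N·c)² + 4·N·c·H))/2 = (−0.231 + √32525)/2 ≈ 90.058 mm ≈ 90.1 mm.

90.1 mm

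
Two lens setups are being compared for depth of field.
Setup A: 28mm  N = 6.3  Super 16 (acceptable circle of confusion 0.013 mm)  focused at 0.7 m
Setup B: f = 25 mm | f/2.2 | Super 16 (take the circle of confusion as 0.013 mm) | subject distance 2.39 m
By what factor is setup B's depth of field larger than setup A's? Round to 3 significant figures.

Setup A: H = 28²/(6.3×0.013) + 28 ≈ 9600.6 mm; DoF = Df − Dn = 752.850 − 654.083 ≈ 98.767 mm.
Setup B: H = 25²/(2.2×0.013) + 25 ≈ 21878.1 mm; DoF = Df − Dn = 2680.04 − 2156.61 ≈ 523.43 mm.
Ratio = 523.43 / 98.767 ≈ 5.30.

5.30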